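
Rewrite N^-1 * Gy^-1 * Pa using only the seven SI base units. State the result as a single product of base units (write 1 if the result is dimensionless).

N = kg·m/s² = kg·m·s⁻² (force = mass × acceleration).
So N⁻¹ = kg⁻¹·m⁻¹·s².
Gy = J/kg (absorbed dose = energy per mass),
    = m²·s⁻².
So Gy⁻¹ = m⁻²·s².
Pa = N/m² (pressure = force per area),
    = kg·m⁻¹·s⁻².
Combining: N⁻¹·Gy⁻¹·Pa = (kg⁻¹·m⁻¹·s²) · (m⁻²·s²) · (kg·m⁻¹·s⁻²) = m⁻⁴·s².

m⁻⁴·s²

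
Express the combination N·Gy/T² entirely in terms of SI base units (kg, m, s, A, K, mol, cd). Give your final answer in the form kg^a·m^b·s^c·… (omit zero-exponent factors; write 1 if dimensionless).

N = kg·m·s⁻².
Gy = m²·s⁻².
T = kg·s⁻²·A⁻¹.
So T⁻² = kg⁻²·s⁴·A².
Combining: N·Gy·T⁻² = (kg·m·s⁻²) · (m²·s⁻²) · (kg⁻²·s⁴·A²) = kg⁻¹·m³·A².

kg⁻¹·m³·A²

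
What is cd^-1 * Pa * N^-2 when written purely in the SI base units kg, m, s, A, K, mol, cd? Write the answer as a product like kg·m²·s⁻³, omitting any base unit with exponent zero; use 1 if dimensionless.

kg⁻¹·m⁻³·s²·cd⁻¹

Pa = kg·m⁻¹·s⁻².
N = kg·m·s⁻².
So N⁻² = kg⁻²·m⁻²·s⁴.
Combining: cd⁻¹·Pa·N⁻² = cd⁻¹ · (kg·m⁻¹·s⁻²) · (kg⁻²·m⁻²·s⁴) = kg⁻¹·m⁻³·s²·cd⁻¹.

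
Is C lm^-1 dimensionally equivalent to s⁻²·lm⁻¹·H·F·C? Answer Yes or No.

Yes

Left side:
  C = s·A.
  lm = cd.
  So lm⁻¹ = cd⁻¹.
  Combining: C·lm⁻¹ = (s·A) · cd⁻¹ = s·A·cd⁻¹.
Right side:
  lm = cd.
  So lm⁻¹ = cd⁻¹.
  H = kg·m²·s⁻²·A⁻².
  F = kg⁻¹·m⁻²·s⁴·A².
  C = s·A.
  Combining: s⁻²·lm⁻¹·H·F·C = s⁻² · cd⁻¹ · (kg·m²·s⁻²·A⁻²) · (kg⁻¹·m⁻²·s⁴·A²) · (s·A) = s·A·cd⁻¹.
Both reduce to s·A·cd⁻¹.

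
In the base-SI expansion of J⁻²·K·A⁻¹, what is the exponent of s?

J = kg·m²·s⁻².
So J⁻² = kg⁻²·m⁻⁴·s⁴.
Combining: J⁻²·K·A⁻¹ = (kg⁻²·m⁻⁴·s⁴) · K · A⁻¹ = kg⁻²·m⁻⁴·s⁴·A⁻¹·K.
The exponent of s is 4.

4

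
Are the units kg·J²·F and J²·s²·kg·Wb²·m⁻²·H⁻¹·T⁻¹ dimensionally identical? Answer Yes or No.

No

Left side:
  J = kg·m²·s⁻².
  So J² = kg²·m⁴·s⁻⁴.
  F = kg⁻¹·m⁻²·s⁴·A².
  Combining: kg·J²·F = kg · (kg²·m⁴·s⁻⁴) · (kg⁻¹·m⁻²·s⁴·A²) = kg²·m²·A².
Right side:
  J = N·m (work = force × distance),
      = kg·m²·s⁻².
  So J² = kg²·m⁴·s⁻⁴.
  Wb = V·s (flux: a volt is a weber per second),
      = kg·m²·s⁻²·A⁻¹.
  So Wb² = kg²·m⁴·s⁻⁴·A⁻².
  H = Wb/A (inductance = flux per current),
      = kg·m²·s⁻²·A⁻².
  So H⁻¹ = kg⁻¹·m⁻²·s²·A².
  T = Wb/m² (flux density = flux per area),
      = kg·s⁻²·A⁻¹.
  So T⁻¹ = kg⁻¹·s²·A.
  Combining: J²·s²·kg·Wb²·m⁻²·H⁻¹·T⁻¹ = (kg²·m⁴·s⁻⁴) · s² · kg · (kg²·m⁴·s⁻⁴·A⁻²) · m⁻² · (kg⁻¹·m⁻²·s²·A²) · (kg⁻¹·s²·A) = kg³·m⁴·s⁻²·A.
Left is kg²·m²·A²; right is kg³·m⁴·s⁻²·A — different.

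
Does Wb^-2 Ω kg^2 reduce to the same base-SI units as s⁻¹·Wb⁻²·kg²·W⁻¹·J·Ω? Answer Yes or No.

Yes

Left side:
  Wb = kg·m²·s⁻²·A⁻¹.
  So Wb⁻² = kg⁻²·m⁻⁴·s⁴·A².
  Ω = kg·m²·s⁻³·A⁻².
  Combining: Wb⁻²·Ω·kg² = (kg⁻²·m⁻⁴·s⁴·A²) · (kg·m²·s⁻³·A⁻²) · kg² = kg·m⁻²·s.
Right side:
  Wb = V·s (flux: a volt is a weber per second),
      = kg·m²·s⁻²·A⁻¹.
  So Wb⁻² = kg⁻²·m⁻⁴·s⁴·A².
  W = J/s (power = energy per time),
      = kg·m²·s⁻³.
  So W⁻¹ = kg⁻¹·m⁻²·s³.
  J = N·m (work = force × distance),
      = kg·m²·s⁻².
  Ω = V/A (resistance = voltage per current),
      = kg·m²·s⁻³·A⁻².
  Combining: s⁻¹·Wb⁻²·kg²·W⁻¹·J·Ω = s⁻¹ · (kg⁻²·m⁻⁴·s⁴·A²) · kg² · (kg⁻¹·m⁻²·s³) · (kg·m²·s⁻²) · (kg·m²·s⁻³·A⁻²) = kg·m⁻²·s.
Both reduce to kg·m⁻²·s.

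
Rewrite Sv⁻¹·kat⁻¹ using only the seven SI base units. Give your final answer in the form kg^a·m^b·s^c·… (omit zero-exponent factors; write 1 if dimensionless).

Sv = J/kg (equivalent dose = energy per mass),
    = m²·s⁻².
So Sv⁻¹ = m⁻²·s².
kat = mol/s = s⁻¹·mol (catalytic activity).
So kat⁻¹ = s·mol⁻¹.
Combining: Sv⁻¹·kat⁻¹ = (m⁻²·s²) · (s·mol⁻¹) = m⁻²·s³·mol⁻¹.

m⁻²·s³·mol⁻¹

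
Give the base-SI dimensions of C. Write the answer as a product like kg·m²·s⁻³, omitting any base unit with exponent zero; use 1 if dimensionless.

s·A

C = A·s = s·A (charge = current × time).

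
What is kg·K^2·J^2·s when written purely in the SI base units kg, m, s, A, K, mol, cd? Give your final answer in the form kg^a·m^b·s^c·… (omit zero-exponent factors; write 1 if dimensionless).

kg³·m⁴·s⁻³·K²

J = N·m (work = force × distance),
    = kg·m²·s⁻².
So J² = kg²·m⁴·s⁻⁴.
Combining: kg·K²·J²·s = kg · K² · (kg²·m⁴·s⁻⁴) · s = kg³·m⁴·s⁻³·K².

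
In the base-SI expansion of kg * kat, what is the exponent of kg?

kat = s⁻¹·mol.
Combining: kg·kat = kg · (s⁻¹·mol) = kg·s⁻¹·mol.
The exponent of kg is 1.

1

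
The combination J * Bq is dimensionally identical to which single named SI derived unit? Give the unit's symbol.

W

J = kg·m²·s⁻².
Bq = s⁻¹.
Combining: J·Bq = (kg·m²·s⁻²) · s⁻¹ = kg·m²·s⁻³.
kg·m²·s⁻³ is the base-SI form of the watt.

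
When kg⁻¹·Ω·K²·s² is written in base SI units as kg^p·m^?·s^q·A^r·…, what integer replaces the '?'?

Ω = V/A (resistance = voltage per current),
    = kg·m²·s⁻³·A⁻².
Combining: kg⁻¹·Ω·K²·s² = kg⁻¹ · (kg·m²·s⁻³·A⁻²) · K² · s² = m²·s⁻¹·A⁻²·K².
The exponent of m is 2.

2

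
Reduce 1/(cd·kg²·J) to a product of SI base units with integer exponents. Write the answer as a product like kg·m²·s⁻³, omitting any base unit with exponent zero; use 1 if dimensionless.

kg⁻³·m⁻²·s²·cd⁻¹

J = N·m (work = force × distance),
    = kg·m²·s⁻².
So J⁻¹ = kg⁻¹·m⁻²·s².
Combining: cd⁻¹·kg⁻²·J⁻¹ = cd⁻¹ · kg⁻² · (kg⁻¹·m⁻²·s²) = kg⁻³·m⁻²·s²·cd⁻¹.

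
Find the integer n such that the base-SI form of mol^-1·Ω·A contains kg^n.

1

Ω = V/A (resistance = voltage per current),
    = kg·m²·s⁻³·A⁻².
Combining: mol⁻¹·Ω·A = mol⁻¹ · (kg·m²·s⁻³·A⁻²) · A = kg·m²·s⁻³·A⁻¹·mol⁻¹.
The exponent of kg is 1.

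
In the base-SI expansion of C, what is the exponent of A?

C = A·s = s·A (charge = current × time).
The exponent of A is 1.

1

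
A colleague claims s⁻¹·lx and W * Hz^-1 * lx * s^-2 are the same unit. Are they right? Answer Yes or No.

No

Left side:
  lx = lm/m² (illuminance = luminous flux per area),
      = m⁻²·cd.
  Combining: s⁻¹·lx = s⁻¹ · (m⁻²·cd) = m⁻²·s⁻¹·cd.
Right side:
  W = kg·m²·s⁻³.
  Hz = s⁻¹.
  So Hz⁻¹ = s.
  lx = m⁻²·cd.
  Combining: W·Hz⁻¹·lx·s⁻² = (kg·m²·s⁻³) · s · (m⁻²·cd) · s⁻² = kg·s⁻⁴·cd.
Left is m⁻²·s⁻¹·cd; right is kg·s⁻⁴·cd — different.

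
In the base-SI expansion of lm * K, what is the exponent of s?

0

lm = cd·sr = cd (luminous flux; sr is dimensionless).
Combining: lm·K = cd · K = K·cd.
The exponent of s is 0.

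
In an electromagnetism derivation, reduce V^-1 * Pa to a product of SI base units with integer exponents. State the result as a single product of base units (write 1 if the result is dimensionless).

m⁻³·s·A

V = kg·m²·s⁻³·A⁻¹.
So V⁻¹ = kg⁻¹·m⁻²·s³·A.
Pa = kg·m⁻¹·s⁻².
Combining: V⁻¹·Pa = (kg⁻¹·m⁻²·s³·A) · (kg·m⁻¹·s⁻²) = m⁻³·s·A.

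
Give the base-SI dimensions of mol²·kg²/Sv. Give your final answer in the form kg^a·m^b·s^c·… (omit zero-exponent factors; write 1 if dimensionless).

kg²·m⁻²·s²·mol²

Sv = m²·s⁻².
So Sv⁻¹ = m⁻²·s².
Combining: Sv⁻¹·mol²·kg² = (m⁻²·s²) · mol² · kg² = kg²·m⁻²·s²·mol².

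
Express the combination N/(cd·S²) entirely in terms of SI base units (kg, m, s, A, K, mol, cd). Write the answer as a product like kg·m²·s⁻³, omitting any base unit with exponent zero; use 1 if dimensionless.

N = kg·m/s² = kg·m·s⁻² (force = mass × acceleration).
S = 1/Ω (conductance is reciprocal resistance),
    = kg⁻¹·m⁻²·s³·A².
So S⁻² = kg²·m⁴·s⁻⁶·A⁻⁴.
Combining: N·cd⁻¹·S⁻² = (kg·m·s⁻²) · cd⁻¹ · (kg²·m⁴·s⁻⁶·A⁻⁴) = kg³·m⁵·s⁻⁸·A⁻⁴·cd⁻¹.

kg³·m⁵·s⁻⁸·A⁻⁴·cd⁻¹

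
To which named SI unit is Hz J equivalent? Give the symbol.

Hz = s⁻¹.
J = kg·m²·s⁻².
Combining: Hz·J = s⁻¹ · (kg·m²·s⁻²) = kg·m²·s⁻³.
kg·m²·s⁻³ is the base-SI form of the watt.

W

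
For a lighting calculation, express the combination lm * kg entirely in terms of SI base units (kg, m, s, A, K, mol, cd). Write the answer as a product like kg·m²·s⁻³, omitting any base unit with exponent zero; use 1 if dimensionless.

kg·cd

lm = cd·sr = cd (luminous flux; sr is dimensionless).
Combining: lm·kg = cd · kg = kg·cd.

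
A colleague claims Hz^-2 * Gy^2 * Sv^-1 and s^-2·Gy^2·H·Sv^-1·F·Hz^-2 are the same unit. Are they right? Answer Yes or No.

Yes

Left side:
  Hz = 1/s = s⁻¹ (frequency is cycles per second).
  So Hz⁻² = s².
  Gy = J/kg (absorbed dose = energy per mass),
      = m²·s⁻².
  So Gy² = m⁴·s⁻⁴.
  Sv = J/kg (equivalent dose = energy per mass),
      = m²·s⁻².
  So Sv⁻¹ = m⁻²·s².
  Combining: Hz⁻²·Gy²·Sv⁻¹ = s² · (m⁴·s⁻⁴) · (m⁻²·s²) = m².
Right side:
  Gy = J/kg (absorbed dose = energy per mass),
      = m²·s⁻².
  So Gy² = m⁴·s⁻⁴.
  H = Wb/A (inductance = flux per current),
      = kg·m²·s⁻²·A⁻².
  Sv = J/kg (equivalent dose = energy per mass),
      = m²·s⁻².
  So Sv⁻¹ = m⁻²·s².
  F = C/V (capacitance = charge per voltage),
      = A·s/(kg·m²·s⁻³·A⁻¹) (substituting C and V),
      = kg⁻¹·m⁻²·s⁴·A².
  Hz = 1/s = s⁻¹ (frequency is cycles per second).
  So Hz⁻² = s².
  Combining: s⁻²·Gy²·H·Sv⁻¹·F·Hz⁻² = s⁻² · (m⁴·s⁻⁴) · (kg·m²·s⁻²·A⁻²) · (m⁻²·s²) · (kg⁻¹·m⁻²·s⁴·A²) · s² = m².
Both reduce to m².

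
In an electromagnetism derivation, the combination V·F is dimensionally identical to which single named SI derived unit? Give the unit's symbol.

C

V = kg·m²·s⁻³·A⁻¹.
F = kg⁻¹·m⁻²·s⁴·A².
Combining: V·F = (kg·m²·s⁻³·A⁻¹) · (kg⁻¹·m⁻²·s⁴·A²) = s·A.
s·A is the base-SI form of the coulomb.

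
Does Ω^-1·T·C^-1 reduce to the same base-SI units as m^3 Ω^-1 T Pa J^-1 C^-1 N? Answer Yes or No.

No

Left side:
  Ω = V/A (resistance = voltage per current),
      = kg·m²·s⁻³·A⁻².
  So Ω⁻¹ = kg⁻¹·m⁻²·s³·A².
  T = Wb/m² (flux density = flux per area),
      = kg·s⁻²·A⁻¹.
  C = A·s = s·A (charge = current × time).
  So C⁻¹ = s⁻¹·A⁻¹.
  Combining: Ω⁻¹·T·C⁻¹ = (kg⁻¹·m⁻²·s³·A²) · (kg·s⁻²·A⁻¹) · (s⁻¹·A⁻¹) = m⁻².
Right side:
  Ω = V/A (resistance = voltage per current),
      = kg·m²·s⁻³·A⁻².
  So Ω⁻¹ = kg⁻¹·m⁻²·s³·A².
  T = Wb/m² (flux density = flux per area),
      = kg·s⁻²·A⁻¹.
  Pa = N/m² (pressure = force per area),
      = kg·m⁻¹·s⁻².
  J = N·m (work = force × distance),
      = kg·m²·s⁻².
  So J⁻¹ = kg⁻¹·m⁻²·s².
  C = A·s = s·A (charge = current × time).
  So C⁻¹ = s⁻¹·A⁻¹.
  N = kg·m/s² = kg·m·s⁻² (force = mass × acceleration).
  Combining: m³·Ω⁻¹·T·Pa·J⁻¹·C⁻¹·N = m³ · (kg⁻¹·m⁻²·s³·A²) · (kg·s⁻²·A⁻¹) · (kg·m⁻¹·s⁻²) · (kg⁻¹·m⁻²·s²) · (s⁻¹·A⁻¹) · (kg·m·s⁻²) = kg·m⁻¹·s⁻².
Left is m⁻²; right is kg·m⁻¹·s⁻² — different.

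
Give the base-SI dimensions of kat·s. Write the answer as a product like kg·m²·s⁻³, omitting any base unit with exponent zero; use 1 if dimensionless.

mol

kat = mol/s = s⁻¹·mol (catalytic activity).
Combining: kat·s = (s⁻¹·mol) · s = mol.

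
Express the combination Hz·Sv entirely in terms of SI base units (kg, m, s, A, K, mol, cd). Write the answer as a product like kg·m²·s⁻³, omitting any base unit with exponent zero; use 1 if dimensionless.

m²·s⁻³

Hz = s⁻¹.
Sv = m²·s⁻².
Combining: Hz·Sv = s⁻¹ · (m²·s⁻²) = m²·s⁻³.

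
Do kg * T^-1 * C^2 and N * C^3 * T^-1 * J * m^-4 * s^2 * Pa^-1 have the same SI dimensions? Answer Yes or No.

No

Left side:
  T = kg·s⁻²·A⁻¹.
  So T⁻¹ = kg⁻¹·s²·A.
  C = s·A.
  So C² = s²·A².
  Combining: kg·T⁻¹·C² = kg · (kg⁻¹·s²·A) · (s²·A²) = s⁴·A³.
Right side:
  N = kg·m·s⁻².
  C = s·A.
  So C³ = s³·A³.
  T = kg·s⁻²·A⁻¹.
  So T⁻¹ = kg⁻¹·s²·A.
  J = kg·m²·s⁻².
  Pa = kg·m⁻¹·s⁻².
  So Pa⁻¹ = kg⁻¹·m·s².
  Combining: N·C³·T⁻¹·J·m⁻⁴·s²·Pa⁻¹ = (kg·m·s⁻²) · (s³·A³) · (kg⁻¹·s²·A) · (kg·m²·s⁻²) · m⁻⁴ · s² · (kg⁻¹·m·s²) = s⁵·A⁴.
Left is s⁴·A³; right is s⁵·A⁴ — different.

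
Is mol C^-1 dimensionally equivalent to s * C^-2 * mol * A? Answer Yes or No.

Left side:
  C = A·s = s·A (charge = current × time).
  So C⁻¹ = s⁻¹·A⁻¹.
  Combining: mol·C⁻¹ = mol · (s⁻¹·A⁻¹) = s⁻¹·A⁻¹·mol.
Right side:
  C = s·A.
  So C⁻² = s⁻²·A⁻².
  Combining: s·C⁻²·mol·A = s · (s⁻²·A⁻²) · mol · A = s⁻¹·A⁻¹·mol.
Both reduce to s⁻¹·A⁻¹·mol.

Yes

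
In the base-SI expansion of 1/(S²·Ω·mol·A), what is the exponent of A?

S = kg⁻¹·m⁻²·s³·A².
So S⁻² = kg²·m⁴·s⁻⁶·A⁻⁴.
Ω = kg·m²·s⁻³·A⁻².
So Ω⁻¹ = kg⁻¹·m⁻²·s³·A².
Combining: S⁻²·Ω⁻¹·mol⁻¹·A⁻¹ = (kg²·m⁴·s⁻⁶·A⁻⁴) · (kg⁻¹·m⁻²·s³·A²) · mol⁻¹ · A⁻¹ = kg·m²·s⁻³·A⁻³·mol⁻¹.
The exponent of A is -3.

-3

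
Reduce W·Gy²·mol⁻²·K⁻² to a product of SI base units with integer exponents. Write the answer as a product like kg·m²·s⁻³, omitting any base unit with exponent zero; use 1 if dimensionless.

W = kg·m²·s⁻³.
Gy = m²·s⁻².
So Gy² = m⁴·s⁻⁴.
Combining: W·Gy²·mol⁻²·K⁻² = (kg·m²·s⁻³) · (m⁴·s⁻⁴) · mol⁻² · K⁻² = kg·m⁶·s⁻⁷·K⁻²·mol⁻².

kg·m⁶·s⁻⁷·K⁻²·mol⁻²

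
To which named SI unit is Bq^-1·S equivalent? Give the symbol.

Bq = 1/s = s⁻¹ (activity is decays per second).
So Bq⁻¹ = s.
S = 1/Ω (conductance is reciprocal resistance),
    = kg⁻¹·m⁻²·s³·A².
Combining: Bq⁻¹·S = s · (kg⁻¹·m⁻²·s³·A²) = kg⁻¹·m⁻²·s⁴·A².
kg⁻¹·m⁻²·s⁴·A² is the base-SI form of the farad.

F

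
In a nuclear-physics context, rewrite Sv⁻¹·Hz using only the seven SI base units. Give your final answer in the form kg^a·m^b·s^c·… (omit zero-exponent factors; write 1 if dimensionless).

Sv = m²·s⁻².
So Sv⁻¹ = m⁻²·s².
Hz = s⁻¹.
Combining: Sv⁻¹·Hz = (m⁻²·s²) · s⁻¹ = m⁻²·s.

m⁻²·s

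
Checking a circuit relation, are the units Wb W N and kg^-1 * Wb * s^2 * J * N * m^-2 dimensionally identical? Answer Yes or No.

Left side:
  Wb = kg·m²·s⁻²·A⁻¹.
  W = kg·m²·s⁻³.
  N = kg·m·s⁻².
  Combining: Wb·W·N = (kg·m²·s⁻²·A⁻¹) · (kg·m²·s⁻³) · (kg·m·s⁻²) = kg³·m⁵·s⁻⁷·A⁻¹.
Right side:
  Wb = V·s (flux: a volt is a weber per second),
      = kg·m²·s⁻²·A⁻¹.
  J = N·m (work = force × distance),
      = kg·m²·s⁻².
  N = kg·m/s² = kg·m·s⁻² (force = mass × acceleration).
  Combining: kg⁻¹·Wb·s²·J·N·m⁻² = kg⁻¹ · (kg·m²·s⁻²·A⁻¹) · s² · (kg·m²·s⁻²) · (kg·m·s⁻²) · m⁻² = kg²·m³·s⁻⁴·A⁻¹.
Left is kg³·m⁵·s⁻⁷·A⁻¹; right is kg²·m³·s⁻⁴·A⁻¹ — different.

No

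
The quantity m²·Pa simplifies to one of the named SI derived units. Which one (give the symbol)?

N

Pa = N/m² (pressure = force per area),
    = kg·m⁻¹·s⁻².
Combining: m²·Pa = m² · (kg·m⁻¹·s⁻²) = kg·m·s⁻².
kg·m·s⁻² is the base-SI form of the newton.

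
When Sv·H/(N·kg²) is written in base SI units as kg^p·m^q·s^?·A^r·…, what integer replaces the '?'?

-2

Sv = J/kg (equivalent dose = energy per mass),
    = m²·s⁻².
N = kg·m/s² = kg·m·s⁻² (force = mass × acceleration).
So N⁻¹ = kg⁻¹·m⁻¹·s².
H = Wb/A (inductance = flux per current),
    = kg·m²·s⁻²·A⁻².
Combining: Sv·N⁻¹·H·kg⁻² = (m²·s⁻²) · (kg⁻¹·m⁻¹·s²) · (kg·m²·s⁻²·A⁻²) · kg⁻² = kg⁻²·m³·s⁻²·A⁻².
The exponent of s is -2.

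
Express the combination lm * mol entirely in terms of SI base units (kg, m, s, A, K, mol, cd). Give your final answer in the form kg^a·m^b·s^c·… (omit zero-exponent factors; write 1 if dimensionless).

lm = cd.
Combining: lm·mol = cd · mol = mol·cd.

mol·cd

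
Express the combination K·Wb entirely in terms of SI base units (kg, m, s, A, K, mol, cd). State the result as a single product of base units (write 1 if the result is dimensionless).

Wb = kg·m²·s⁻²·A⁻¹.
Combining: K·Wb = K · (kg·m²·s⁻²·A⁻¹) = kg·m²·s⁻²·A⁻¹·K.

kg·m²·s⁻²·A⁻¹·K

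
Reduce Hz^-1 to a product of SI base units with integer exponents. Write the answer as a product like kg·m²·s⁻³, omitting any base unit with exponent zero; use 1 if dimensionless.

Hz = s⁻¹.
So Hz⁻¹ = s.

s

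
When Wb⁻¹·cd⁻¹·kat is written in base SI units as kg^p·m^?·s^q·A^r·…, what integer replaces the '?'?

-2

Wb = V·s (flux: a volt is a weber per second),
    = kg·m²·s⁻²·A⁻¹.
So Wb⁻¹ = kg⁻¹·m⁻²·s²·A.
kat = mol/s = s⁻¹·mol (catalytic activity).
Combining: Wb⁻¹·cd⁻¹·kat = (kg⁻¹·m⁻²·s²·A) · cd⁻¹ · (s⁻¹·mol) = kg⁻¹·m⁻²·s·A·mol·cd⁻¹.
The exponent of m is -2.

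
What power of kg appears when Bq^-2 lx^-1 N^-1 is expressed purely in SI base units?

-1

Bq = s⁻¹.
So Bq⁻² = s².
lx = m⁻²·cd.
So lx⁻¹ = m²·cd⁻¹.
N = kg·m·s⁻².
So N⁻¹ = kg⁻¹·m⁻¹·s².
Combining: Bq⁻²·lx⁻¹·N⁻¹ = s² · (m²·cd⁻¹) · (kg⁻¹·m⁻¹·s²) = kg⁻¹·m·s⁴·cd⁻¹.
The exponent of kg is -1.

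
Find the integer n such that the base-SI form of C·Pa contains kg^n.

1

C = A·s = s·A (charge = current × time).
Pa = N/m² (pressure = force per area),
    = kg·m⁻¹·s⁻².
Combining: C·Pa = (s·A) · (kg·m⁻¹·s⁻²) = kg·m⁻¹·s⁻¹·A.
The exponent of kg is 1.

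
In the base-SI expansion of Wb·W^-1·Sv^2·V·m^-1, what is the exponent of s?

-6

Wb = V·s (flux: a volt is a weber per second),
    = kg·m²·s⁻²·A⁻¹.
W = J/s (power = energy per time),
    = kg·m²·s⁻³.
So W⁻¹ = kg⁻¹·m⁻²·s³.
Sv = J/kg (equivalent dose = energy per mass),
    = m²·s⁻².
So Sv² = m⁴·s⁻⁴.
V = W/A (potential = power per current),
    = kg·m²·s⁻³·A⁻¹.
Combining: Wb·W⁻¹·Sv²·V·m⁻¹ = (kg·m²·s⁻²·A⁻¹) · (kg⁻¹·m⁻²·s³) · (m⁴·s⁻⁴) · (kg·m²·s⁻³·A⁻¹) · m⁻¹ = kg·m⁵·s⁻⁶·A⁻².
The exponent of s is -6.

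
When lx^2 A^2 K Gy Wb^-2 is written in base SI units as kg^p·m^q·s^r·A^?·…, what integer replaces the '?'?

lx = m⁻²·cd.
So lx² = m⁻⁴·cd².
Gy = m²·s⁻².
Wb = kg·m²·s⁻²·A⁻¹.
So Wb⁻² = kg⁻²·m⁻⁴·s⁴·A².
Combining: lx²·A²·K·Gy·Wb⁻² = (m⁻⁴·cd²) · A² · K · (m²·s⁻²) · (kg⁻²·m⁻⁴·s⁴·A²) = kg⁻²·m⁻⁶·s²·A⁴·K·cd².
The exponent of A is 4.

4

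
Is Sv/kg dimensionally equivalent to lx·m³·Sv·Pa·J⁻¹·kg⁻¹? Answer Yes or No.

No

Left side:
  Sv = J/kg (equivalent dose = energy per mass),
      = m²·s⁻².
  Combining: Sv·kg⁻¹ = (m²·s⁻²) · kg⁻¹ = kg⁻¹·m²·s⁻².
Right side:
  lx = lm/m² (illuminance = luminous flux per area),
      = m⁻²·cd.
  Sv = J/kg (equivalent dose = energy per mass),
      = m²·s⁻².
  Pa = N/m² (pressure = force per area),
      = kg·m⁻¹·s⁻².
  J = N·m (work = force × distance),
      = kg·m²·s⁻².
  So J⁻¹ = kg⁻¹·m⁻²·s².
  Combining: lx·m³·Sv·Pa·J⁻¹·kg⁻¹ = (m⁻²·cd) · m³ · (m²·s⁻²) · (kg·m⁻¹·s⁻²) · (kg⁻¹·m⁻²·s²) · kg⁻¹ = kg⁻¹·s⁻²·cd.
Left is kg⁻¹·m²·s⁻²; right is kg⁻¹·s⁻²·cd — different.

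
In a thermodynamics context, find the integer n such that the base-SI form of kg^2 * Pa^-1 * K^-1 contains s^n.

Pa = N/m² (pressure = force per area),
    = kg·m⁻¹·s⁻².
So Pa⁻¹ = kg⁻¹·m·s².
Combining: kg²·Pa⁻¹·K⁻¹ = kg² · (kg⁻¹·m·s²) · K⁻¹ = kg·m·s²·K⁻¹.
The exponent of s is 2.

2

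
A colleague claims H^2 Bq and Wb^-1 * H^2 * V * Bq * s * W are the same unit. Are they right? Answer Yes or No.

No

Left side:
  H = Wb/A (inductance = flux per current),
      = kg·m²·s⁻²·A⁻².
  So H² = kg²·m⁴·s⁻⁴·A⁻⁴.
  Bq = 1/s = s⁻¹ (activity is decays per second).
  Combining: H²·Bq = (kg²·m⁴·s⁻⁴·A⁻⁴) · s⁻¹ = kg²·m⁴·s⁻⁵·A⁻⁴.
Right side:
  Wb = V·s (flux: a volt is a weber per second),
      = kg·m²·s⁻²·A⁻¹.
  So Wb⁻¹ = kg⁻¹·m⁻²·s²·A.
  H = Wb/A (inductance = flux per current),
      = kg·m²·s⁻²·A⁻².
  So H² = kg²·m⁴·s⁻⁴·A⁻⁴.
  V = W/A (potential = power per current),
      = kg·m²·s⁻³·A⁻¹.
  Bq = 1/s = s⁻¹ (activity is decays per second).
  W = J/s (power = energy per time),
      = kg·m²·s⁻³.
  Combining: Wb⁻¹·H²·V·Bq·s·W = (kg⁻¹·m⁻²·s²·A) · (kg²·m⁴·s⁻⁴·A⁻⁴) · (kg·m²·s⁻³·A⁻¹) · s⁻¹ · s · (kg·m²·s⁻³) = kg³·m⁶·s⁻⁸·A⁻⁴.
Left is kg²·m⁴·s⁻⁵·A⁻⁴; right is kg³·m⁶·s⁻⁸·A⁻⁴ — different.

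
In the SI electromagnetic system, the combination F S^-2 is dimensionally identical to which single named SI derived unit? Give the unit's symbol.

F = C/V (capacitance = charge per voltage),
    = A·s/(kg·m²·s⁻³·A⁻¹) (substituting C and V),
    = kg⁻¹·m⁻²·s⁴·A².
S = 1/Ω (conductance is reciprocal resistance),
    = kg⁻¹·m⁻²·s³·A².
So S⁻² = kg²·m⁴·s⁻⁶·A⁻⁴.
Combining: F·S⁻² = (kg⁻¹·m⁻²·s⁴·A²) · (kg²·m⁴·s⁻⁶·A⁻⁴) = kg·m²·s⁻²·A⁻².
kg·m²·s⁻²·A⁻² is the base-SI form of the henry.

H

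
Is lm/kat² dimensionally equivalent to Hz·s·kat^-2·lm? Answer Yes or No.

Left side:
  kat = mol/s = s⁻¹·mol (catalytic activity).
  So kat⁻² = s²·mol⁻².
  lm = cd·sr = cd (luminous flux; sr is dimensionless).
  Combining: kat⁻²·lm = (s²·mol⁻²) · cd = s²·mol⁻²·cd.
Right side:
  Hz = 1/s = s⁻¹ (frequency is cycles per second).
  kat = mol/s = s⁻¹·mol (catalytic activity).
  So kat⁻² = s²·mol⁻².
  lm = cd·sr = cd (luminous flux; sr is dimensionless).
  Combining: Hz·s·kat⁻²·lm = s⁻¹ · s · (s²·mol⁻²) · cd = s²·mol⁻²·cd.
Both reduce to s²·mol⁻²·cd.

Yes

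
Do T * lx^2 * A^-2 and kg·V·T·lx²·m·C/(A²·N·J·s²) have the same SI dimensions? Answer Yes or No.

Left side:
  T = kg·s⁻²·A⁻¹.
  lx = m⁻²·cd.
  So lx² = m⁻⁴·cd².
  Combining: T·lx²·A⁻² = (kg·s⁻²·A⁻¹) · (m⁻⁴·cd²) · A⁻² = kg·m⁻⁴·s⁻²·A⁻³·cd².
Right side:
  N = kg·m/s² = kg·m·s⁻² (force = mass × acceleration).
  So N⁻¹ = kg⁻¹·m⁻¹·s².
  V = W/A (potential = power per current),
      = kg·m²·s⁻³·A⁻¹.
  T = Wb/m² (flux density = flux per area),
      = kg·s⁻²·A⁻¹.
  J = N·m (work = force × distance),
      = kg·m²·s⁻².
  So J⁻¹ = kg⁻¹·m⁻²·s².
  lx = lm/m² (illuminance = luminous flux per area),
      = m⁻²·cd.
  So lx² = m⁻⁴·cd².
  C = A·s = s·A (charge = current × time).
  Combining: A⁻²·N⁻¹·kg·V·T·J⁻¹·lx²·s⁻²·m·C = A⁻² · (kg⁻¹·m⁻¹·s²) · kg · (kg·m²·s⁻³·A⁻¹) · (kg·s⁻²·A⁻¹) · (kg⁻¹·m⁻²·s²) · (m⁻⁴·cd²) · s⁻² · m · (s·A) = kg·m⁻⁴·s⁻²·A⁻³·cd².
Both reduce to kg·m⁻⁴·s⁻²·A⁻³·cd².

Yes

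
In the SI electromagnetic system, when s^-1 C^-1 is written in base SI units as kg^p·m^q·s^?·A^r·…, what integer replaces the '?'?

-2

C = A·s = s·A (charge = current × time).
So C⁻¹ = s⁻¹·A⁻¹.
Combining: s⁻¹·C⁻¹ = s⁻¹ · (s⁻¹·A⁻¹) = s⁻²·A⁻¹.
The exponent of s is -2.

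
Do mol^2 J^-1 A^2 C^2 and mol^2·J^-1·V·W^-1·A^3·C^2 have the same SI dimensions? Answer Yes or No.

Left side:
  J = kg·m²·s⁻².
  So J⁻¹ = kg⁻¹·m⁻²·s².
  C = s·A.
  So C² = s²·A².
  Combining: mol²·J⁻¹·A²·C² = mol² · (kg⁻¹·m⁻²·s²) · A² · (s²·A²) = kg⁻¹·m⁻²·s⁴·A⁴·mol².
Right side:
  J = kg·m²·s⁻².
  So J⁻¹ = kg⁻¹·m⁻²·s².
  V = kg·m²·s⁻³·A⁻¹.
  W = kg·m²·s⁻³.
  So W⁻¹ = kg⁻¹·m⁻²·s³.
  C = s·A.
  So C² = s²·A².
  Combining: mol²·J⁻¹·V·W⁻¹·A³·C² = mol² · (kg⁻¹·m⁻²·s²) · (kg·m²·s⁻³·A⁻¹) · (kg⁻¹·m⁻²·s³) · A³ · (s²·A²) = kg⁻¹·m⁻²·s⁴·A⁴·mol².
Both reduce to kg⁻¹·m⁻²·s⁴·A⁴·mol².

Yes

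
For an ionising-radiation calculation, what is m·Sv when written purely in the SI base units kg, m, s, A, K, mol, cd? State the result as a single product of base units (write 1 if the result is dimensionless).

m³·s⁻²

Sv = J/kg (equivalent dose = energy per mass),
    = m²·s⁻².
Combining: m·Sv = m · (m²·s⁻²) = m³·s⁻².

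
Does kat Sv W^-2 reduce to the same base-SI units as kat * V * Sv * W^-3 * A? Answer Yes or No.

Yes

Left side:
  kat = s⁻¹·mol.
  Sv = m²·s⁻².
  W = kg·m²·s⁻³.
  So W⁻² = kg⁻²·m⁻⁴·s⁶.
  Combining: kat·Sv·W⁻² = (s⁻¹·mol) · (m²·s⁻²) · (kg⁻²·m⁻⁴·s⁶) = kg⁻²·m⁻²·s³·mol.
Right side:
  kat = mol/s = s⁻¹·mol (catalytic activity).
  V = W/A (potential = power per current),
      = kg·m²·s⁻³·A⁻¹.
  Sv = J/kg (equivalent dose = energy per mass),
      = m²·s⁻².
  W = J/s (power = energy per time),
      = kg·m²·s⁻³.
  So W⁻³ = kg⁻³·m⁻⁶·s⁹.
  Combining: kat·V·Sv·W⁻³·A = (s⁻¹·mol) · (kg·m²·s⁻³·A⁻¹) · (m²·s⁻²) · (kg⁻³·m⁻⁶·s⁹) · A = kg⁻²·m⁻²·s³·mol.
Both reduce to kg⁻²·m⁻²·s³·mol.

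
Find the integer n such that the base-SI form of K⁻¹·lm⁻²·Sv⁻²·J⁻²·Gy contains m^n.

-6

lm = cd.
So lm⁻² = cd⁻².
Sv = m²·s⁻².
So Sv⁻² = m⁻⁴·s⁴.
J = kg·m²·s⁻².
So J⁻² = kg⁻²·m⁻⁴·s⁴.
Gy = m²·s⁻².
Combining: K⁻¹·lm⁻²·Sv⁻²·J⁻²·Gy = K⁻¹ · cd⁻² · (m⁻⁴·s⁴) · (kg⁻²·m⁻⁴·s⁴) · (m²·s⁻²) = kg⁻²·m⁻⁶·s⁶·K⁻¹·cd⁻².
The exponent of m is -6.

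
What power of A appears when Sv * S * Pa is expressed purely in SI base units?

2

Sv = J/kg (equivalent dose = energy per mass),
    = m²·s⁻².
S = 1/Ω (conductance is reciprocal resistance),
    = kg⁻¹·m⁻²·s³·A².
Pa = N/m² (pressure = force per area),
    = kg·m⁻¹·s⁻².
Combining: Sv·S·Pa = (m²·s⁻²) · (kg⁻¹·m⁻²·s³·A²) · (kg·m⁻¹·s⁻²) = m⁻¹·s⁻¹·A².
The exponent of A is 2.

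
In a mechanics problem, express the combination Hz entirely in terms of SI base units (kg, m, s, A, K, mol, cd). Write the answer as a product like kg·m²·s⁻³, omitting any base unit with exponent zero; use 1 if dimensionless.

s⁻¹

Hz = 1/s = s⁻¹ (frequency is cycles per second).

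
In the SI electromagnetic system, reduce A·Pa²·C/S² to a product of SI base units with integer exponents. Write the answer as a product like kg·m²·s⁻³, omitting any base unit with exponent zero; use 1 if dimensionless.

kg⁴·m²·s⁻⁹·A⁻²

Pa = N/m² (pressure = force per area),
    = kg·m⁻¹·s⁻².
So Pa² = kg²·m⁻²·s⁻⁴.
C = A·s = s·A (charge = current × time).
S = 1/Ω (conductance is reciprocal resistance),
    = kg⁻¹·m⁻²·s³·A².
So S⁻² = kg²·m⁴·s⁻⁶·A⁻⁴.
Combining: A·Pa²·C·S⁻² = A · (kg²·m⁻²·s⁻⁴) · (s·A) · (kg²·m⁴·s⁻⁶·A⁻⁴) = kg⁴·m²·s⁻⁹·A⁻².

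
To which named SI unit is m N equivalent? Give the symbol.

N = kg·m·s⁻².
Combining: m·N = m · (kg·m·s⁻²) = kg·m²·s⁻².
kg·m²·s⁻² is the base-SI form of the joule.

J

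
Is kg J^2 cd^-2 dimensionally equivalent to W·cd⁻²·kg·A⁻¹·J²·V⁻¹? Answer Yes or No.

Yes

Left side:
  J = N·m (work = force × distance),
      = kg·m²·s⁻².
  So J² = kg²·m⁴·s⁻⁴.
  Combining: kg·J²·cd⁻² = kg · (kg²·m⁴·s⁻⁴) · cd⁻² = kg³·m⁴·s⁻⁴·cd⁻².
Right side:
  W = J/s (power = energy per time),
      = kg·m²·s⁻³.
  J = N·m (work = force × distance),
      = kg·m²·s⁻².
  So J² = kg²·m⁴·s⁻⁴.
  V = W/A (potential = power per current),
      = kg·m²·s⁻³·A⁻¹.
  So V⁻¹ = kg⁻¹·m⁻²·s³·A.
  Combining: W·cd⁻²·kg·A⁻¹·J²·V⁻¹ = (kg·m²·s⁻³) · cd⁻² · kg · A⁻¹ · (kg²·m⁴·s⁻⁴) · (kg⁻¹·m⁻²·s³·A) = kg³·m⁴·s⁻⁴·cd⁻².
Both reduce to kg³·m⁴·s⁻⁴·cd⁻².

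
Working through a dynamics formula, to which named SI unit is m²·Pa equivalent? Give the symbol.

Pa = N/m² (pressure = force per area),
    = kg·m⁻¹·s⁻².
Combining: m²·Pa = m² · (kg·m⁻¹·s⁻²) = kg·m·s⁻².
kg·m·s⁻² is the base-SI form of the newton.

N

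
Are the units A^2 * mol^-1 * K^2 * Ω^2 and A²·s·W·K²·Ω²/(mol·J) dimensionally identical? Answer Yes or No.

Left side:
  Ω = V/A (resistance = voltage per current),
      = kg·m²·s⁻³·A⁻².
  So Ω² = kg²·m⁴·s⁻⁶·A⁻⁴.
  Combining: A²·mol⁻¹·K²·Ω² = A² · mol⁻¹ · K² · (kg²·m⁴·s⁻⁶·A⁻⁴) = kg²·m⁴·s⁻⁶·A⁻²·K²·mol⁻¹.
Right side:
  W = J/s (power = energy per time),
      = kg·m²·s⁻³.
  Ω = V/A (resistance = voltage per current),
      = kg·m²·s⁻³·A⁻².
  So Ω² = kg²·m⁴·s⁻⁶·A⁻⁴.
  J = N·m (work = force × distance),
      = kg·m²·s⁻².
  So J⁻¹ = kg⁻¹·m⁻²·s².
  Combining: A²·s·W·K²·mol⁻¹·Ω²·J⁻¹ = A² · s · (kg·m²·s⁻³) · K² · mol⁻¹ · (kg²·m⁴·s⁻⁶·A⁻⁴) · (kg⁻¹·m⁻²·s²) = kg²·m⁴·s⁻⁶·A⁻²·K²·mol⁻¹.
Both reduce to kg²·m⁴·s⁻⁶·A⁻²·K²·mol⁻¹.

Yes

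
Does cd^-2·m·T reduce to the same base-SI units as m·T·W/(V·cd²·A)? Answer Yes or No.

Left side:
  T = Wb/m² (flux density = flux per area),
      = kg·s⁻²·A⁻¹.
  Combining: cd⁻²·m·T = cd⁻² · m · (kg·s⁻²·A⁻¹) = kg·m·s⁻²·A⁻¹·cd⁻².
Right side:
  V = kg·m²·s⁻³·A⁻¹.
  So V⁻¹ = kg⁻¹·m⁻²·s³·A.
  T = kg·s⁻²·A⁻¹.
  W = kg·m²·s⁻³.
  Combining: m·V⁻¹·T·cd⁻²·A⁻¹·W = m · (kg⁻¹·m⁻²·s³·A) · (kg·s⁻²·A⁻¹) · cd⁻² · A⁻¹ · (kg·m²·s⁻³) = kg·m·s⁻²·A⁻¹·cd⁻².
Both reduce to kg·m·s⁻²·A⁻¹·cd⁻².

Yes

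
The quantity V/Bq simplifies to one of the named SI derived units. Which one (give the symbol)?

Wb

V = kg·m²·s⁻³·A⁻¹.
Bq = s⁻¹.
So Bq⁻¹ = s.
Combining: V·Bq⁻¹ = (kg·m²·s⁻³·A⁻¹) · s = kg·m²·s⁻²·A⁻¹.
kg·m²·s⁻²·A⁻¹ is the base-SI form of the weber.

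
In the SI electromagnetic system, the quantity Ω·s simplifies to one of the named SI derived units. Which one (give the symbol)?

H

Ω = V/A (resistance = voltage per current),
    = kg·m²·s⁻³·A⁻².
Combining: Ω·s = (kg·m²·s⁻³·A⁻²) · s = kg·m²·s⁻²·A⁻².
kg·m²·s⁻²·A⁻² is the base-SI form of the henry.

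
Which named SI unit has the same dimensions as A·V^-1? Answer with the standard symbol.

S

V = W/A (potential = power per current),
    = kg·m²·s⁻³·A⁻¹.
So V⁻¹ = kg⁻¹·m⁻²·s³·A.
Combining: A·V⁻¹ = A · (kg⁻¹·m⁻²·s³·A) = kg⁻¹·m⁻²·s³·A².
kg⁻¹·m⁻²·s³·A² is the base-SI form of the siemens.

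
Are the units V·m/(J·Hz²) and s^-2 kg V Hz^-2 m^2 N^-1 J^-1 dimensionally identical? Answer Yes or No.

Yes

Left side:
  V = W/A (potential = power per current),
      = kg·m²·s⁻³·A⁻¹.
  J = N·m (work = force × distance),
      = kg·m²·s⁻².
  So J⁻¹ = kg⁻¹·m⁻²·s².
  Hz = 1/s = s⁻¹ (frequency is cycles per second).
  So Hz⁻² = s².
  Combining: V·m·J⁻¹·Hz⁻² = (kg·m²·s⁻³·A⁻¹) · m · (kg⁻¹·m⁻²·s²) · s² = m·s·A⁻¹.
Right side:
  V = W/A (potential = power per current),
      = kg·m²·s⁻³·A⁻¹.
  Hz = 1/s = s⁻¹ (frequency is cycles per second).
  So Hz⁻² = s².
  N = kg·m/s² = kg·m·s⁻² (force = mass × acceleration).
  So N⁻¹ = kg⁻¹·m⁻¹·s².
  J = N·m (work = force × distance),
      = kg·m²·s⁻².
  So J⁻¹ = kg⁻¹·m⁻²·s².
  Combining: s⁻²·kg·V·Hz⁻²·m²·N⁻¹·J⁻¹ = s⁻² · kg · (kg·m²·s⁻³·A⁻¹) · s² · m² · (kg⁻¹·m⁻¹·s²) · (kg⁻¹·m⁻²·s²) = m·s·A⁻¹.
Both reduce to m·s·A⁻¹.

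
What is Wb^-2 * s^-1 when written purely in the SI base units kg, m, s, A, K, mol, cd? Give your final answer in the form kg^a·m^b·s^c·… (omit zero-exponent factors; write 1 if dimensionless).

kg⁻²·m⁻⁴·s³·A²

Wb = V·s (flux: a volt is a weber per second),
    = kg·m²·s⁻²·A⁻¹.
So Wb⁻² = kg⁻²·m⁻⁴·s⁴·A².
Combining: Wb⁻²·s⁻¹ = (kg⁻²·m⁻⁴·s⁴·A²) · s⁻¹ = kg⁻²·m⁻⁴·s³·A².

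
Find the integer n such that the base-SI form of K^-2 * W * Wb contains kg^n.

W = J/s (power = energy per time),
    = kg·m²·s⁻³.
Wb = V·s (flux: a volt is a weber per second),
    = kg·m²·s⁻²·A⁻¹.
Combining: K⁻²·W·Wb = K⁻² · (kg·m²·s⁻³) · (kg·m²·s⁻²·A⁻¹) = kg²·m⁴·s⁻⁵·A⁻¹·K⁻².
The exponent of kg is 2.

2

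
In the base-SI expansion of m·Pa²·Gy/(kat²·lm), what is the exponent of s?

kat = s⁻¹·mol.
So kat⁻² = s²·mol⁻².
Pa = kg·m⁻¹·s⁻².
So Pa² = kg²·m⁻²·s⁻⁴.
lm = cd.
So lm⁻¹ = cd⁻¹.
Gy = m²·s⁻².
Combining: kat⁻²·m·Pa²·lm⁻¹·Gy = (s²·mol⁻²) · m · (kg²·m⁻²·s⁻⁴) · cd⁻¹ · (m²·s⁻²) = kg²·m·s⁻⁴·mol⁻²·cd⁻¹.
The exponent of s is -4.

-4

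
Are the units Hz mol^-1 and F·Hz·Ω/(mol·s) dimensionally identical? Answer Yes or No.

Yes

Left side:
  Hz = s⁻¹.
  Combining: Hz·mol⁻¹ = s⁻¹ · mol⁻¹ = s⁻¹·mol⁻¹.
Right side:
  F = C/V (capacitance = charge per voltage),
      = A·s/(kg·m²·s⁻³·A⁻¹) (substituting C and V),
      = kg⁻¹·m⁻²·s⁴·A².
  Hz = 1/s = s⁻¹ (frequency is cycles per second).
  Ω = V/A (resistance = voltage per current),
      = kg·m²·s⁻³·A⁻².
  Combining: F·mol⁻¹·s⁻¹·Hz·Ω = (kg⁻¹·m⁻²·s⁴·A²) · mol⁻¹ · s⁻¹ · s⁻¹ · (kg·m²·s⁻³·A⁻²) = s⁻¹·mol⁻¹.
Both reduce to s⁻¹·mol⁻¹.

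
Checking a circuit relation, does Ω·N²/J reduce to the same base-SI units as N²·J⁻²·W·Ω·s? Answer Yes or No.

Yes

Left side:
  J = N·m (work = force × distance),
      = kg·m²·s⁻².
  So J⁻¹ = kg⁻¹·m⁻²·s².
  Ω = V/A (resistance = voltage per current),
      = kg·m²·s⁻³·A⁻².
  N = kg·m/s² = kg·m·s⁻² (force = mass × acceleration).
  So N² = kg²·m²·s⁻⁴.
  Combining: J⁻¹·Ω·N² = (kg⁻¹·m⁻²·s²) · (kg·m²·s⁻³·A⁻²) · (kg²·m²·s⁻⁴) = kg²·m²·s⁻⁵·A⁻².
Right side:
  N = kg·m·s⁻².
  So N² = kg²·m²·s⁻⁴.
  J = kg·m²·s⁻².
  So J⁻² = kg⁻²·m⁻⁴·s⁴.
  W = kg·m²·s⁻³.
  Ω = kg·m²·s⁻³·A⁻².
  Combining: N²·J⁻²·W·Ω·s = (kg²·m²·s⁻⁴) · (kg⁻²·m⁻⁴·s⁴) · (kg·m²·s⁻³) · (kg·m²·s⁻³·A⁻²) · s = kg²·m²·s⁻⁵·A⁻².
Both reduce to kg²·m²·s⁻⁵·A⁻².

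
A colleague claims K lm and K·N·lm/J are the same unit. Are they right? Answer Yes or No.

No

Left side:
  lm = cd.
  Combining: K·lm = K · cd = K·cd.
Right side:
  J = kg·m²·s⁻².
  So J⁻¹ = kg⁻¹·m⁻²·s².
  N = kg·m·s⁻².
  lm = cd.
  Combining: K·J⁻¹·N·lm = K · (kg⁻¹·m⁻²·s²) · (kg·m·s⁻²) · cd = m⁻¹·K·cd.
Left is K·cd; right is m⁻¹·K·cd — different.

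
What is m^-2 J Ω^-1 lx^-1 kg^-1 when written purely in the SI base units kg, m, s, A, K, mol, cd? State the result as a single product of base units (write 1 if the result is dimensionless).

J = kg·m²·s⁻².
Ω = kg·m²·s⁻³·A⁻².
So Ω⁻¹ = kg⁻¹·m⁻²·s³·A².
lx = m⁻²·cd.
So lx⁻¹ = m²·cd⁻¹.
Combining: m⁻²·J·Ω⁻¹·lx⁻¹·kg⁻¹ = m⁻² · (kg·m²·s⁻²) · (kg⁻¹·m⁻²·s³·A²) · (m²·cd⁻¹) · kg⁻¹ = kg⁻¹·s·A²·cd⁻¹.

kg⁻¹·s·A²·cd⁻¹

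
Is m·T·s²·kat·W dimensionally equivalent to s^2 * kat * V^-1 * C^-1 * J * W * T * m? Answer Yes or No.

Yes

Left side:
  T = kg·s⁻²·A⁻¹.
  kat = s⁻¹·mol.
  W = kg·m²·s⁻³.
  Combining: m·T·s²·kat·W = m · (kg·s⁻²·A⁻¹) · s² · (s⁻¹·mol) · (kg·m²·s⁻³) = kg²·m³·s⁻⁴·A⁻¹·mol.
Right side:
  kat = mol/s = s⁻¹·mol (catalytic activity).
  V = W/A (potential = power per current),
      = kg·m²·s⁻³·A⁻¹.
  So V⁻¹ = kg⁻¹·m⁻²·s³·A.
  C = A·s = s·A (charge = current × time).
  So C⁻¹ = s⁻¹·A⁻¹.
  J = N·m (work = force × distance),
      = kg·m²·s⁻².
  W = J/s (power = energy per time),
      = kg·m²·s⁻³.
  T = Wb/m² (flux density = flux per area),
      = kg·s⁻²·A⁻¹.
  Combining: s²·kat·V⁻¹·C⁻¹·J·W·T·m = s² · (s⁻¹·mol) · (kg⁻¹·m⁻²·s³·A) · (s⁻¹·A⁻¹) · (kg·m²·s⁻²) · (kg·m²·s⁻³) · (kg·s⁻²·A⁻¹) · m = kg²·m³·s⁻⁴·A⁻¹·mol.
Both reduce to kg²·m³·s⁻⁴·A⁻¹·mol.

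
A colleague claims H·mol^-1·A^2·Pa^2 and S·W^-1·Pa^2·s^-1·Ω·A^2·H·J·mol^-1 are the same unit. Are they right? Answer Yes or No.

Yes

Left side:
  H = Wb/A (inductance = flux per current),
      = kg·m²·s⁻²·A⁻².
  Pa = N/m² (pressure = force per area),
      = kg·m⁻¹·s⁻².
  So Pa² = kg²·m⁻²·s⁻⁴.
  Combining: H·mol⁻¹·A²·Pa² = (kg·m²·s⁻²·A⁻²) · mol⁻¹ · A² · (kg²·m⁻²·s⁻⁴) = kg³·s⁻⁶·mol⁻¹.
Right side:
  S = 1/Ω (conductance is reciprocal resistance),
      = kg⁻¹·m⁻²·s³·A².
  W = J/s (power = energy per time),
      = kg·m²·s⁻³.
  So W⁻¹ = kg⁻¹·m⁻²·s³.
  Pa = N/m² (pressure = force per area),
      = kg·m⁻¹·s⁻².
  So Pa² = kg²·m⁻²·s⁻⁴.
  Ω = V/A (resistance = voltage per current),
      = kg·m²·s⁻³·A⁻².
  H = Wb/A (inductance = flux per current),
      = kg·m²·s⁻²·A⁻².
  J = N·m (work = force × distance),
      = kg·m²·s⁻².
  Combining: S·W⁻¹·Pa²·s⁻¹·Ω·A²·H·J·mol⁻¹ = (kg⁻¹·m⁻²·s³·A²) · (kg⁻¹·m⁻²·s³) · (kg²·m⁻²·s⁻⁴) · s⁻¹ · (kg·m²·s⁻³·A⁻²) · A² · (kg·m²·s⁻²·A⁻²) · (kg·m²·s⁻²) · mol⁻¹ = kg³·s⁻⁶·mol⁻¹.
Both reduce to kg³·s⁻⁶·mol⁻¹.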